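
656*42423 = 27829488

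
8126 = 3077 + 5049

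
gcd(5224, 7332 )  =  4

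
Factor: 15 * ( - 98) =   -  1470 = - 2^1*3^1*5^1*7^2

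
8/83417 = 8/83417 = 0.00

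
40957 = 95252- 54295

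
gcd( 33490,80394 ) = 2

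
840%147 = 105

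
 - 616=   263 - 879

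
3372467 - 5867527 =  - 2495060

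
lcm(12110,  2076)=72660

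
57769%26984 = 3801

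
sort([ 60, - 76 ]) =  [  -  76, 60] 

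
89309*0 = 0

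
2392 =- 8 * ( - 299 ) 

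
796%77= 26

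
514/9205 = 514/9205 = 0.06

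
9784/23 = 9784/23 = 425.39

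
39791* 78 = 3103698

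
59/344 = 59/344 = 0.17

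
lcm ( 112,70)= 560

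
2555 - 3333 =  - 778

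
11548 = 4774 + 6774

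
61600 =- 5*( - 12320 ) 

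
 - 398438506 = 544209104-942647610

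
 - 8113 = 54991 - 63104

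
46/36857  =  46/36857   =  0.00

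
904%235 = 199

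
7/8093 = 7/8093=0.00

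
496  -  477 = 19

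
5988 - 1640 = 4348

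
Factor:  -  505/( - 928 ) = 2^(-5) * 5^1*29^ (-1)*101^1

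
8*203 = 1624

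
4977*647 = 3220119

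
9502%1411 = 1036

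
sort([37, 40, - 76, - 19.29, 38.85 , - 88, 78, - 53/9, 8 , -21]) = [- 88, - 76 ,-21, - 19.29,-53/9 , 8, 37, 38.85, 40, 78]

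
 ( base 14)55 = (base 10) 75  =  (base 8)113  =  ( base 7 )135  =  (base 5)300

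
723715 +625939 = 1349654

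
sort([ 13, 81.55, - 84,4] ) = [ - 84 , 4, 13 , 81.55]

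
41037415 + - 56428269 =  - 15390854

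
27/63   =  3/7 = 0.43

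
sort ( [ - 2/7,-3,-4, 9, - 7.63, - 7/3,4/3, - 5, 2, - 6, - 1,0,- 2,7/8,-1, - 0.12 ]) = [ - 7.63,  -  6, - 5, - 4,-3, - 7/3, - 2, - 1, - 1, - 2/7, - 0.12,0, 7/8, 4/3,2,9 ]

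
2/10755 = 2/10755 = 0.00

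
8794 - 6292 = 2502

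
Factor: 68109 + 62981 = 131090 = 2^1* 5^1 * 13109^1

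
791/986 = 791/986 = 0.80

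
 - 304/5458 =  - 1+2577/2729 = -  0.06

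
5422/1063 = 5422/1063= 5.10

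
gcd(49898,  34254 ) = 2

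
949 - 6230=-5281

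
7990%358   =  114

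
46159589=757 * 60977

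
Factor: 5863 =11^1*13^1*41^1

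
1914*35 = 66990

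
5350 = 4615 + 735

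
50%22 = 6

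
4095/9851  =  4095/9851 = 0.42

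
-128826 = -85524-43302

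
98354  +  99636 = 197990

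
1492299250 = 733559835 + 758739415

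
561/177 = 187/59  =  3.17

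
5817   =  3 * 1939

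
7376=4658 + 2718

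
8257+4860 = 13117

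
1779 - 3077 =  - 1298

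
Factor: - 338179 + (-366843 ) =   -  705022 = - 2^1*352511^1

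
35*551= 19285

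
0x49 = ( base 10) 73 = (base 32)29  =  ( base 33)27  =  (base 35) 23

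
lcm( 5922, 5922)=5922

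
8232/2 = 4116 = 4116.00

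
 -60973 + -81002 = -141975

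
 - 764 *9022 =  - 6892808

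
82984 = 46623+36361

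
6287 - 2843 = 3444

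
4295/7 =4295/7=613.57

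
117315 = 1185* 99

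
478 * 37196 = 17779688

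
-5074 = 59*( - 86) 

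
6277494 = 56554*111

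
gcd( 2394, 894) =6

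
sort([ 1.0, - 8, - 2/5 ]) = [ - 8 , - 2/5,  1.0] 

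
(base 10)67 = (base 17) 3G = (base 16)43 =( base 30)27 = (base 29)29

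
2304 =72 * 32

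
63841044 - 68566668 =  - 4725624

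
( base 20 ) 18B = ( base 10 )571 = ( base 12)3b7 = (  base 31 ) ID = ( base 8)1073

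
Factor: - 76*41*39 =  - 2^2*3^1* 13^1*19^1*41^1 = -121524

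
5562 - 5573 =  - 11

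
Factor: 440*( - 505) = -2^3 * 5^2* 11^1*101^1 = - 222200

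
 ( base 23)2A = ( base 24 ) 28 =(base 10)56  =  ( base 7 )110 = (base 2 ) 111000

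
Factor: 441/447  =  3^1 * 7^2*149^(  -  1) = 147/149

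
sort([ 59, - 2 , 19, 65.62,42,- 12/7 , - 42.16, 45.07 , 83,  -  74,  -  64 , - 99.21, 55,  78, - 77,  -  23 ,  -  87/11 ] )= [ - 99.21,-77,-74, - 64,- 42.16,- 23 ,  -  87/11, - 2, - 12/7, 19,42 , 45.07,55, 59,65.62, 78, 83]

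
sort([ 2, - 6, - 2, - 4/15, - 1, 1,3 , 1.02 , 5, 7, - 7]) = [ - 7, - 6,- 2 ,- 1, - 4/15,1, 1.02,2, 3, 5, 7 ] 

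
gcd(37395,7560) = 135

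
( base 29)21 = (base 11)54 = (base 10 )59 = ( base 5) 214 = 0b111011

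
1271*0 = 0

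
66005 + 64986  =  130991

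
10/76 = 5/38 =0.13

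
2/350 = 1/175 = 0.01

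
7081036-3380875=3700161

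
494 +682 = 1176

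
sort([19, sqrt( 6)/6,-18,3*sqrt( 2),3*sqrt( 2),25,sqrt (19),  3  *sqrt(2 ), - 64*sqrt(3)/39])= [ - 18,  -  64*sqrt( 3)/39,sqrt(6)/6,  3*sqrt( 2 ),3*sqrt( 2 ),3*sqrt(2), sqrt(19 ) , 19 , 25]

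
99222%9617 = 3052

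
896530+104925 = 1001455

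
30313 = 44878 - 14565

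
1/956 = 1/956 = 0.00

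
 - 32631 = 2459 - 35090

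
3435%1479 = 477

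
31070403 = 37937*819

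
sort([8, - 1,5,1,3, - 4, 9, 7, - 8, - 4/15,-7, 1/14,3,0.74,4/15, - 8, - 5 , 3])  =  [- 8,-8, - 7,-5,-4, - 1, - 4/15,1/14, 4/15,  0.74, 1,3, 3,3,5,7,8, 9]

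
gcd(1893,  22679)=1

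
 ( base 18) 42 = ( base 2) 1001010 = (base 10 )74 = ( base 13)59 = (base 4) 1022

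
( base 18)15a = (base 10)424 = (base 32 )d8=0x1a8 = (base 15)1d4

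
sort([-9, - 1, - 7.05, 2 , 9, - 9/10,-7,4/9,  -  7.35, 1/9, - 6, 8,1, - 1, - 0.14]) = [ - 9, - 7.35,-7.05, - 7,-6, - 1,  -  1, - 9/10, - 0.14, 1/9,4/9, 1 , 2 , 8, 9 ] 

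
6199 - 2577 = 3622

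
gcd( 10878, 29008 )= 3626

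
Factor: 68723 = 19^1*3617^1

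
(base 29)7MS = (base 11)4a18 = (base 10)6553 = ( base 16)1999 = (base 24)B91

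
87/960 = 29/320 = 0.09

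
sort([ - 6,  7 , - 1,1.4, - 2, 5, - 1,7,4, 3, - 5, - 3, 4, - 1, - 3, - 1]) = [-6, - 5, - 3, - 3,-2,-1, - 1 , - 1, - 1, 1.4, 3,4 , 4, 5,7,7] 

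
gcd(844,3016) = 4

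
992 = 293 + 699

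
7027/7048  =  7027/7048 = 1.00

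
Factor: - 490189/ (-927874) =2^ ( - 1 )*7^1*47^(-1)*239^1*293^1*9871^( - 1 )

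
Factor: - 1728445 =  - 5^1*345689^1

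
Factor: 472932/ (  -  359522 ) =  - 2^1*3^3 * 29^1*67^(- 1 )*151^1*2683^( - 1) = - 236466/179761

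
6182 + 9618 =15800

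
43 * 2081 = 89483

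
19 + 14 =33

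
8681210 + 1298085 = 9979295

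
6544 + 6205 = 12749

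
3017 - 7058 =-4041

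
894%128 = 126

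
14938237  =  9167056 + 5771181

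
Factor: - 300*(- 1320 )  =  2^5*3^2*5^3*11^1 = 396000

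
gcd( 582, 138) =6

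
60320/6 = 10053 + 1/3 = 10053.33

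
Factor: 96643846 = 2^1 * 13^1*3717071^1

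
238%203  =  35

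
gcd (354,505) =1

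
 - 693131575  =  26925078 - 720056653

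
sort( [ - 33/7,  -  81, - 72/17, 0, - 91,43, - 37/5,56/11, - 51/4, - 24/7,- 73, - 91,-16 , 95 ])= [ -91,  -  91, - 81, - 73, - 16, - 51/4, - 37/5, - 33/7,-72/17, - 24/7, 0,56/11,43 , 95]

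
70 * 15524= 1086680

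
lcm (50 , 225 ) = 450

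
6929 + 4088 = 11017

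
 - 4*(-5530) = 22120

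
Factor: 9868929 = 3^1* 7^1*71^1*6619^1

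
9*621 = 5589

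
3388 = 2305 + 1083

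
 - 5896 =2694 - 8590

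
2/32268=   1/16134 =0.00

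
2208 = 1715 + 493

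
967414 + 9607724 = 10575138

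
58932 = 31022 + 27910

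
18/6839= 18/6839=0.00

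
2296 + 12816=15112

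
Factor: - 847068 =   -  2^2*3^1*70589^1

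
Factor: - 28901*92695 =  - 2678978195 = - 5^1*18539^1*28901^1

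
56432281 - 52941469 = 3490812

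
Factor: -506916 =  - 2^2*3^2*14081^1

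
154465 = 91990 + 62475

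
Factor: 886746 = 2^1*3^1* 7^1* 43^1*491^1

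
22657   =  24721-2064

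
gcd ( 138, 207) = 69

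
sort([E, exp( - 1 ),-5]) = [- 5, exp( - 1), E]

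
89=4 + 85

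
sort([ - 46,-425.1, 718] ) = [-425.1, - 46,718] 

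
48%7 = 6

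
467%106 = 43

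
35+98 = 133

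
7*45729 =320103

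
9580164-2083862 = 7496302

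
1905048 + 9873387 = 11778435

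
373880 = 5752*65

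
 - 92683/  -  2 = 92683/2 = 46341.50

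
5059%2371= 317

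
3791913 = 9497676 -5705763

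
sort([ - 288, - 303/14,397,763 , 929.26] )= [ - 288, - 303/14,397,763,929.26] 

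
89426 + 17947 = 107373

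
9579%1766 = 749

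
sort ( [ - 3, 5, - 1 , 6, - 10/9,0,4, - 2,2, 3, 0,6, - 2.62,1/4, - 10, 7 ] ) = [ - 10, - 3 , -2.62, - 2, - 10/9,-1, 0, 0,1/4 , 2, 3, 4,5, 6,6,7] 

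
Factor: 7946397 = 3^3*294311^1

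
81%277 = 81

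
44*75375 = 3316500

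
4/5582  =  2/2791= 0.00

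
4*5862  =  23448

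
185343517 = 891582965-706239448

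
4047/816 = 4 + 261/272=4.96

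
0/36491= 0 =0.00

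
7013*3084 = 21628092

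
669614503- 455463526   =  214150977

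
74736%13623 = 6621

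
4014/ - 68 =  - 2007/34 = - 59.03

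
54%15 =9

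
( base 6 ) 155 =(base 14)51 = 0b1000111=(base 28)2f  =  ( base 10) 71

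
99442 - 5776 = 93666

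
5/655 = 1/131 =0.01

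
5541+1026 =6567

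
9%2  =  1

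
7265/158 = 45  +  155/158 = 45.98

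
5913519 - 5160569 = 752950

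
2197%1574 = 623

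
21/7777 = 3/1111 = 0.00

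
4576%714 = 292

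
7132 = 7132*1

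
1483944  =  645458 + 838486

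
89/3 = 89/3=29.67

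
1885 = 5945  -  4060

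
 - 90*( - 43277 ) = 3894930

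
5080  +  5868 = 10948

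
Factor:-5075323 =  - 11^1 * 461393^1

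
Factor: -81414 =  - 2^1*3^2 * 4523^1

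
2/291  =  2/291 = 0.01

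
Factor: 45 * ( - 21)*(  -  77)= 72765 =3^3 * 5^1 *7^2* 11^1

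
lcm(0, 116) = 0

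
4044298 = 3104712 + 939586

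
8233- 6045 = 2188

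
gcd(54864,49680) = 432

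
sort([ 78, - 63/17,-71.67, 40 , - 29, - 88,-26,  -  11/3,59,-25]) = [ - 88, - 71.67, - 29,  -  26,  -  25, - 63/17, - 11/3,40, 59, 78 ] 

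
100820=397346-296526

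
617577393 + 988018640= 1605596033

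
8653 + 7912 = 16565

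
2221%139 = 136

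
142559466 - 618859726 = -476300260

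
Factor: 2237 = 2237^1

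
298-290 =8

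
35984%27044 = 8940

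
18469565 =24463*755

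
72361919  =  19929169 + 52432750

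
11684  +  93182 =104866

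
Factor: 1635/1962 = 2^( - 1) * 3^ ( - 1)*5^1 = 5/6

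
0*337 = 0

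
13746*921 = 12660066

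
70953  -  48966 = 21987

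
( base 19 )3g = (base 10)73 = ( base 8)111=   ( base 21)3A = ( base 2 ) 1001001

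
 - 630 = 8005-8635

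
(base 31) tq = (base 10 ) 925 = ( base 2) 1110011101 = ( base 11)771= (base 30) 10p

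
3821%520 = 181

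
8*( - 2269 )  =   - 18152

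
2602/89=2602/89 = 29.24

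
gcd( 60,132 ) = 12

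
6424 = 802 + 5622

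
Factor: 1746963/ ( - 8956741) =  - 3^2*73^1*1361^( - 1)* 2659^1*6581^( - 1)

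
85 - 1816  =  - 1731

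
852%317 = 218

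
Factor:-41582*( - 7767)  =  2^1*3^2*17^1*863^1*1223^1 = 322967394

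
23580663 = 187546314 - 163965651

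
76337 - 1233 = 75104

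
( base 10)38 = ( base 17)24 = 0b100110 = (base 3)1102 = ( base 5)123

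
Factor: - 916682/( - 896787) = 2^1* 3^( - 2 )*13^1*35257^1*99643^( - 1 )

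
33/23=33/23 =1.43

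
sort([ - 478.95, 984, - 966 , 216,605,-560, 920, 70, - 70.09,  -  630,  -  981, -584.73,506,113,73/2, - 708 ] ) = [-981, - 966, - 708, - 630,-584.73,-560,  -  478.95, - 70.09, 73/2,70,113,  216, 506, 605,920, 984]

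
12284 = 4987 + 7297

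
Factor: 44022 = 2^1*3^1 * 11^1 * 23^1*29^1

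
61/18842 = 61/18842  =  0.00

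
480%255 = 225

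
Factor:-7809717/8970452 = - 2^(-2)*3^1 * 107^ (-1) * 20959^( - 1 )*2603239^1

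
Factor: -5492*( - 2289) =2^2*3^1 * 7^1*109^1*1373^1 = 12571188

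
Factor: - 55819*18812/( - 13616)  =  2^(- 2)*23^( - 1)*37^( - 1 )*4703^1*55819^1 = 262516757/3404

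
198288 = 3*66096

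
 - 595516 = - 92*6473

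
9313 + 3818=13131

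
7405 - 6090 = 1315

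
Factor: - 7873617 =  - 3^1*2624539^1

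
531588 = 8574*62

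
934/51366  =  467/25683=0.02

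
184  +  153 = 337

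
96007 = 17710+78297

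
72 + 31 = 103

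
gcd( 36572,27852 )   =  4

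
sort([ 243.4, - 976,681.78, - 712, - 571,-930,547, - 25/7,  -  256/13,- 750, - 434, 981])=[- 976, - 930 ,  -  750,  -  712, - 571, - 434,  -  256/13, - 25/7,243.4,547,681.78,981] 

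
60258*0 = 0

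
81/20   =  4+1/20 = 4.05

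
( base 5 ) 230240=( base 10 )8195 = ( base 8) 20003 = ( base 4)2000003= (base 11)6180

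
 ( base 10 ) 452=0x1C4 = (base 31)ei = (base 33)DN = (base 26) HA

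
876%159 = 81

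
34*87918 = 2989212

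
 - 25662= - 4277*6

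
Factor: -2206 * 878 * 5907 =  - 11441079276= -2^2*3^1*11^1*179^1*439^1 * 1103^1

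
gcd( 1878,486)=6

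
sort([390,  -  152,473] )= [ - 152, 390,473]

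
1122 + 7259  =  8381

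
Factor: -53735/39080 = - 11/8 = -2^( - 3)*11^1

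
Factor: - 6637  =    -  6637^1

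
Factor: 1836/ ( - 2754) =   -  2/3 = -2^1*3^ ( - 1)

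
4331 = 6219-1888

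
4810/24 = 2405/12 = 200.42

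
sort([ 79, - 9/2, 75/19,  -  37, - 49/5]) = [ - 37, -49/5 ,  -  9/2,75/19 , 79]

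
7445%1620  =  965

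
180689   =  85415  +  95274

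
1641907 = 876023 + 765884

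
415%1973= 415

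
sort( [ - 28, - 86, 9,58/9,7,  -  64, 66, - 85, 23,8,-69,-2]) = [ - 86, - 85, - 69, - 64, - 28, - 2,58/9,7,8,9,23, 66 ]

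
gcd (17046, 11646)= 18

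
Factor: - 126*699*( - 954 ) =84022596 = 2^2* 3^5*7^1 * 53^1*233^1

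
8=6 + 2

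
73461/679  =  73461/679  =  108.19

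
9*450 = 4050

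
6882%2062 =696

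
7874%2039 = 1757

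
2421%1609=812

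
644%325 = 319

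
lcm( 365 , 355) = 25915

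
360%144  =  72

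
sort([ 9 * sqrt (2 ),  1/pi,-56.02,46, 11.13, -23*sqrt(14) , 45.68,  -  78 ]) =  [-23* sqrt ( 14) ,-78,-56.02 , 1/pi,11.13, 9*sqrt (2 ),45.68,46 ] 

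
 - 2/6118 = -1/3059  =  -0.00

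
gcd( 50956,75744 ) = 4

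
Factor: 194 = 2^1*97^1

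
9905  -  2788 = 7117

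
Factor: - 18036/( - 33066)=6/11  =  2^1*3^1*11^( - 1)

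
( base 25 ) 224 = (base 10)1304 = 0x518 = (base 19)3BC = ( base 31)1b2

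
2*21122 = 42244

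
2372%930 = 512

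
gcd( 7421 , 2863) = 1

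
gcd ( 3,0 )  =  3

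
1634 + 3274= 4908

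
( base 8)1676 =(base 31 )US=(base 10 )958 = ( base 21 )23D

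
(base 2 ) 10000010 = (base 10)130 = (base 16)82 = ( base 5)1010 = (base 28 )4i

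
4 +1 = 5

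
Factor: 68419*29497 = 2018155243 = 13^2 *19^1 * 277^1 * 2269^1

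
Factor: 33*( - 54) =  - 2^1 *3^4*11^1 =- 1782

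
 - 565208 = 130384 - 695592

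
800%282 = 236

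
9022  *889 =8020558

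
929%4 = 1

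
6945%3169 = 607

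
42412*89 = 3774668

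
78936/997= 78936/997  =  79.17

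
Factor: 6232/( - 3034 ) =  - 76/37 = - 2^2*19^1*37^( - 1)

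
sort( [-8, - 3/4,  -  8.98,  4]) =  [ - 8.98,  -  8, - 3/4,  4]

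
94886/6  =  47443/3 =15814.33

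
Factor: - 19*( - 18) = 342  =  2^1*3^2*19^1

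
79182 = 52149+27033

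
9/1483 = 9/1483 = 0.01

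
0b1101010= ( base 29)3J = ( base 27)3P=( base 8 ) 152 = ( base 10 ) 106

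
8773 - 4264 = 4509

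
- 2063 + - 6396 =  - 8459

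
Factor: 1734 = 2^1*3^1*17^2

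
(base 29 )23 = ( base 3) 2021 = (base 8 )75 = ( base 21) 2J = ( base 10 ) 61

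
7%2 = 1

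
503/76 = 6 + 47/76=6.62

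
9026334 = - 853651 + 9879985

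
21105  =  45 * 469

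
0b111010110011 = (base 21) 8B4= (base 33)3F1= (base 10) 3763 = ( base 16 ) EB3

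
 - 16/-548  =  4/137 = 0.03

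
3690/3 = 1230 = 1230.00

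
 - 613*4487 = -2750531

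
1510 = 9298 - 7788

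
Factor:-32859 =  - 3^3*1217^1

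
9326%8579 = 747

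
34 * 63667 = 2164678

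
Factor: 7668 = 2^2*  3^3*71^1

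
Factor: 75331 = 71^1*1061^1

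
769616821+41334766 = 810951587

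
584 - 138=446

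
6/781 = 6/781 =0.01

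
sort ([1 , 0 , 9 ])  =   [ 0 , 1,9] 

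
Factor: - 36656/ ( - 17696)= 29/14 = 2^(-1)*7^( - 1 )*29^1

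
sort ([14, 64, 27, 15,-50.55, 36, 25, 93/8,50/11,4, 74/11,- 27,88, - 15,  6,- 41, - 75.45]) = [-75.45, - 50.55, - 41, -27, - 15, 4, 50/11,6 , 74/11, 93/8, 14, 15,25,27,36, 64, 88]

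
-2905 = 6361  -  9266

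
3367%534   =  163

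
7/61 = 7/61 = 0.11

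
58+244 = 302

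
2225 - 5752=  - 3527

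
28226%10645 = 6936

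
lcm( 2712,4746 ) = 18984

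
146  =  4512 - 4366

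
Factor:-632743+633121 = 2^1*3^3*7^1 = 378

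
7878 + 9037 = 16915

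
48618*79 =3840822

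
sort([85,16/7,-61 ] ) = [ - 61,  16/7,85 ] 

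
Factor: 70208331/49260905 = 3^1*5^( - 1 )*139^( - 1 )*70879^( - 1)*23402777^1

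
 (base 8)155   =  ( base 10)109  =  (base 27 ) 41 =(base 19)5e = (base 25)49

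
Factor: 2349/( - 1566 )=  -  3/2  =  - 2^( - 1) * 3^1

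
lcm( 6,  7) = 42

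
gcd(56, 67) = 1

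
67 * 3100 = 207700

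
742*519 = 385098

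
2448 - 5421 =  - 2973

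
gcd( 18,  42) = 6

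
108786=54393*2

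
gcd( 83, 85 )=1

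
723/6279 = 241/2093  =  0.12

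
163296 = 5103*32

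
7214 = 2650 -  - 4564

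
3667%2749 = 918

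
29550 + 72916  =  102466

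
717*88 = 63096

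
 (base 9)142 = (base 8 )167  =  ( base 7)230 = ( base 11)A9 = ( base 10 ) 119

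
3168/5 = 633  +  3/5 = 633.60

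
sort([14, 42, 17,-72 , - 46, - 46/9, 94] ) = [-72 , - 46, - 46/9,14,  17, 42 , 94]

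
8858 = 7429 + 1429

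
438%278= 160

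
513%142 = 87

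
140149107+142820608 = 282969715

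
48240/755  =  63 + 135/151 = 63.89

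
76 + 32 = 108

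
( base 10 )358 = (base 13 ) 217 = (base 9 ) 437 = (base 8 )546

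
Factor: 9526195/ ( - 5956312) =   -  2^(-3)*5^1*7^1*47^1*5791^1*744539^( - 1 ) 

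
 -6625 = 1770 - 8395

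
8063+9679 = 17742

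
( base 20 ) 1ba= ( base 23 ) 149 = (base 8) 1166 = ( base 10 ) 630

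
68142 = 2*34071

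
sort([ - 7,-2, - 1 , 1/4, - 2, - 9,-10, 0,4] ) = [ - 10, - 9,  -  7 , - 2, - 2,-1,0,1/4 , 4 ]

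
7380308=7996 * 923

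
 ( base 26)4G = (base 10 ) 120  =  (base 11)aa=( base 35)3f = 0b1111000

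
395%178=39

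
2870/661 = 2870/661 = 4.34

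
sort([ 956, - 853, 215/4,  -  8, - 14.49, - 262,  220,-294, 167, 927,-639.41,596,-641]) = [ - 853, - 641, - 639.41,  -  294, - 262,-14.49, - 8, 215/4, 167, 220, 596, 927,956]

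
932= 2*466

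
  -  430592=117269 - 547861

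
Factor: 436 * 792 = 345312 = 2^5 * 3^2 * 11^1*109^1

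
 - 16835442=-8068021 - 8767421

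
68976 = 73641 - 4665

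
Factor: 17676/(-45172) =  - 3^2*23^( -1)=- 9/23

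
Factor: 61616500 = 2^2*5^3*11^1*17^1*659^1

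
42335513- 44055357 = - 1719844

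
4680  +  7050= 11730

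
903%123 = 42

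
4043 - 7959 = -3916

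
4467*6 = 26802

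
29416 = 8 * 3677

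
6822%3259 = 304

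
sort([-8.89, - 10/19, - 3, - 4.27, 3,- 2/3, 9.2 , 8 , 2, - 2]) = [ - 8.89, - 4.27, - 3, - 2 , - 2/3, - 10/19,2,3, 8,  9.2] 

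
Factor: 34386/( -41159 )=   - 66/79 = - 2^1*3^1*11^1*79^( - 1)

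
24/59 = 24/59 = 0.41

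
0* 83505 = 0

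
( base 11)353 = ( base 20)111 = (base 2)110100101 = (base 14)221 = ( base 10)421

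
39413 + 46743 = 86156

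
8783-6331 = 2452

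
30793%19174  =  11619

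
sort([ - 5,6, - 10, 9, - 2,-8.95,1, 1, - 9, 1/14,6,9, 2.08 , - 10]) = [ - 10,-10, - 9,  -  8.95,-5, - 2, 1/14,1, 1, 2.08, 6, 6,9, 9 ] 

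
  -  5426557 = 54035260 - 59461817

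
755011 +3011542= 3766553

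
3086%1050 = 986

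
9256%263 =51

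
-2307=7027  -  9334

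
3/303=1/101 = 0.01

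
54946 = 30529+24417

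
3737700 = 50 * 74754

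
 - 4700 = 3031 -7731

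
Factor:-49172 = - 2^2*19^1*647^1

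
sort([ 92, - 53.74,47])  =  [-53.74 , 47, 92 ] 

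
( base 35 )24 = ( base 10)74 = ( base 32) 2a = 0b1001010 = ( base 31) 2c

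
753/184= 4+ 17/184  =  4.09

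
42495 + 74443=116938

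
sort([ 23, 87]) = [ 23, 87 ] 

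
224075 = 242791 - 18716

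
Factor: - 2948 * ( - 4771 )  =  2^2*11^1  *  13^1*67^1 * 367^1 = 14064908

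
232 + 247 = 479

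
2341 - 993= 1348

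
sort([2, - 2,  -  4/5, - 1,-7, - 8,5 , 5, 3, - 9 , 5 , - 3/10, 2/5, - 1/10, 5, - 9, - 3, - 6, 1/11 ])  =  [ - 9, - 9, - 8, - 7, - 6, - 3, -2, - 1, - 4/5, - 3/10, - 1/10, 1/11,2/5  ,  2,3,5, 5,  5,5]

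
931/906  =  1 + 25/906= 1.03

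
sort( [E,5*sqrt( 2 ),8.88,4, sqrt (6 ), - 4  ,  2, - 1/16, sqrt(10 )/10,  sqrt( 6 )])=[ - 4, - 1/16,sqrt( 10)/10,2,sqrt(6 ),sqrt( 6),E,4,5*sqrt( 2),8.88]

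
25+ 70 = 95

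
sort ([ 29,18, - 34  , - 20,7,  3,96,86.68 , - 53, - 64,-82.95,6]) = [ - 82.95, - 64, - 53, - 34,  -  20,3,6, 7,18, 29, 86.68 , 96]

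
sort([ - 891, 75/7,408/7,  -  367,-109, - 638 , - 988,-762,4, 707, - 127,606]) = [ - 988 ,  -  891,  -  762, - 638, - 367, - 127, - 109, 4, 75/7 , 408/7, 606, 707] 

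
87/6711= 29/2237 = 0.01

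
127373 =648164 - 520791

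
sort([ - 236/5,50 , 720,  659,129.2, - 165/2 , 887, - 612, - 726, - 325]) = [ - 726 , - 612, - 325, - 165/2, - 236/5,  50,  129.2,  659,720, 887]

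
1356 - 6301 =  - 4945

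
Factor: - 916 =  - 2^2*229^1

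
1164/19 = 1164/19=61.26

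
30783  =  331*93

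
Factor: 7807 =37^1*211^1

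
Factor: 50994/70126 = 25497/35063 = 3^2*7^( - 1)*2833^1*5009^( - 1)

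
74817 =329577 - 254760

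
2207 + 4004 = 6211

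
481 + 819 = 1300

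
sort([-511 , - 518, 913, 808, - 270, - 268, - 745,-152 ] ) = [ - 745, - 518, - 511, - 270 , - 268, - 152, 808,913 ]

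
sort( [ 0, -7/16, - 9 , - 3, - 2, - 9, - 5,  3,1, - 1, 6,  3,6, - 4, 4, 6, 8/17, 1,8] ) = [ - 9, - 9, - 5, - 4,-3, - 2,  -  1, - 7/16, 0, 8/17 , 1, 1, 3, 3, 4,6, 6, 6, 8]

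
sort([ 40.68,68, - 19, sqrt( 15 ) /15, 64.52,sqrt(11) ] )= [ - 19, sqrt(15) /15 , sqrt (11 ),40.68, 64.52, 68]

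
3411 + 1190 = 4601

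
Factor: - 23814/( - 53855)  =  2^1*3^5 * 5^( - 1)*7^2*10771^( - 1)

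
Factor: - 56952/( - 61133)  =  504/541 =2^3 * 3^2*7^1 * 541^ ( - 1) 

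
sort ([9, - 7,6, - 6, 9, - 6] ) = [ - 7, - 6,  -  6, 6,  9 , 9] 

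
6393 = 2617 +3776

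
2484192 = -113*(-21984 )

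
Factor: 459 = 3^3*17^1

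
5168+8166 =13334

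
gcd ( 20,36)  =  4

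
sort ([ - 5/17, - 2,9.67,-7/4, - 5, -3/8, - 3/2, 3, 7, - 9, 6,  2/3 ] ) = [ - 9, - 5, -2, - 7/4,-3/2, - 3/8, - 5/17,2/3,3, 6, 7,9.67]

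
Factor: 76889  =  23^1*3343^1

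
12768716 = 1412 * 9043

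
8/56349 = 8/56349 = 0.00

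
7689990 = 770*9987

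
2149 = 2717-568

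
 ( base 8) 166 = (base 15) 7d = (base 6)314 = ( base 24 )4m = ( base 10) 118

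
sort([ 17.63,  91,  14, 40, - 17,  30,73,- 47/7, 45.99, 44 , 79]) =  [ - 17,  -  47/7 , 14, 17.63 , 30, 40, 44 , 45.99 , 73,79, 91]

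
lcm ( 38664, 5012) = 270648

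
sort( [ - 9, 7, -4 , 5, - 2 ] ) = [-9, - 4,- 2,5, 7 ]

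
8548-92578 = - 84030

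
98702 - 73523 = 25179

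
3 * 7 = 21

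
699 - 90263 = - 89564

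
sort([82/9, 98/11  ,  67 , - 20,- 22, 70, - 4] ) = [-22,-20,-4 , 98/11, 82/9, 67, 70 ] 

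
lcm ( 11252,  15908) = 461332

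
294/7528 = 147/3764 = 0.04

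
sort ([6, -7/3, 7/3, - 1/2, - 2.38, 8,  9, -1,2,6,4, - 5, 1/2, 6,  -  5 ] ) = [ - 5, - 5 , - 2.38 ,  -  7/3, - 1, - 1/2,1/2,2,7/3,  4,6,6,  6,8, 9]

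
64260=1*64260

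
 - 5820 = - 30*194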